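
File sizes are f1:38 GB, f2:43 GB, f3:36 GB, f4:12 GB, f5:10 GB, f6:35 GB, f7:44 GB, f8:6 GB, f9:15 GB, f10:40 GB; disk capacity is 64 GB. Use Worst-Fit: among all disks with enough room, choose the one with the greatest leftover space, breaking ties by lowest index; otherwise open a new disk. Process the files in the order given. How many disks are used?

6

Put f1 (38 GB) in disk 1; 26 GB remain.
Put f2 (43 GB) in disk 2; 21 GB remain.
Put f3 (36 GB) in disk 3; 28 GB remain.
Put f4 (12 GB) in disk 3; 16 GB remain.
Put f5 (10 GB) in disk 1; 16 GB remain.
Put f6 (35 GB) in disk 4; 29 GB remain.
Put f7 (44 GB) in disk 5; 20 GB remain.
Put f8 (6 GB) in disk 4; 23 GB remain.
Put f9 (15 GB) in disk 4; 8 GB remain.
Put f10 (40 GB) in disk 6; 24 GB remain.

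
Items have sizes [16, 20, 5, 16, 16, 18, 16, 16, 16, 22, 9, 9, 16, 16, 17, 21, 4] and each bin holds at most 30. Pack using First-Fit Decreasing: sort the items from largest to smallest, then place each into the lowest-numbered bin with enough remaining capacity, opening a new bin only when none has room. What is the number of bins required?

13 bins

Sorted descending: 22, 21, 20, 18, 17, 16, 16, 16, 16, 16, 16, 16, 16, 9, 9, 5, 4.
22 → bin 1 (remaining 8)
21 → bin 2 (remaining 9)
20 → bin 3 (remaining 10)
18 → bin 4 (remaining 12)
17 → bin 5 (remaining 13)
16 → bin 6 (remaining 14)
16 → bin 7 (remaining 14)
16 → bin 8 (remaining 14)
16 → bin 9 (remaining 14)
16 → bin 10 (remaining 14)
16 → bin 11 (remaining 14)
16 → bin 12 (remaining 14)
16 → bin 13 (remaining 14)
9 → bin 2 (remaining 0)
9 → bin 3 (remaining 1)
5 → bin 1 (remaining 3)
4 → bin 4 (remaining 8)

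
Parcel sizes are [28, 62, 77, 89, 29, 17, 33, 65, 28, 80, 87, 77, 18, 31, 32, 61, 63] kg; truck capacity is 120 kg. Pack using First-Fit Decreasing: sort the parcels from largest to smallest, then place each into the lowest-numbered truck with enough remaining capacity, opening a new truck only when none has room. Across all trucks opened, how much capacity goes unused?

Sorted descending: 89, 87, 80, 77, 77, 65, 63, 62, 61, 33, 32, 31, 29, 28, 28, 18, 17.
truck 1: place 89 kg, 31 kg left
truck 2: place 87 kg, 33 kg left
truck 3: place 80 kg, 40 kg left
truck 4: place 77 kg, 43 kg left
truck 5: place 77 kg, 43 kg left
truck 6: place 65 kg, 55 kg left
truck 7: place 63 kg, 57 kg left
truck 8: place 62 kg, 58 kg left
truck 9: place 61 kg, 59 kg left
truck 2: place 33 kg, 0 kg left
truck 3: place 32 kg, 8 kg left
truck 1: place 31 kg, 0 kg left
truck 4: place 29 kg, 14 kg left
truck 5: place 28 kg, 15 kg left
truck 6: place 28 kg, 27 kg left
truck 6: place 18 kg, 9 kg left
truck 7: place 17 kg, 40 kg left
9 trucks × 120 kg = 1080 kg; used 877 kg; unused 203 kg.

203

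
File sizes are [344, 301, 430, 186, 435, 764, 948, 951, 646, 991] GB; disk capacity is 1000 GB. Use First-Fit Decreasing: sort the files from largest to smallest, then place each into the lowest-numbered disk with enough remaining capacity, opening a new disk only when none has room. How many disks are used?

7

Sorted descending: 991, 951, 948, 764, 646, 435, 430, 344, 301, 186.
Put 991 GB in disk 1; 9 GB remain.
Put 951 GB in disk 2; 49 GB remain.
Put 948 GB in disk 3; 52 GB remain.
Put 764 GB in disk 4; 236 GB remain.
Put 646 GB in disk 5; 354 GB remain.
Put 435 GB in disk 6; 565 GB remain.
Put 430 GB in disk 6; 135 GB remain.
Put 344 GB in disk 5; 10 GB remain.
Put 301 GB in disk 7; 699 GB remain.
Put 186 GB in disk 4; 50 GB remain.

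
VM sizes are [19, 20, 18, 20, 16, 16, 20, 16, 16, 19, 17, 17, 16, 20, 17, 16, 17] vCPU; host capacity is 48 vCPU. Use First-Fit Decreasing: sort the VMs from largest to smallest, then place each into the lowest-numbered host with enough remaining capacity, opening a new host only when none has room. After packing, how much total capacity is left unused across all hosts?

84

Sorted descending: 20, 20, 20, 20, 19, 19, 18, 17, 17, 17, 17, 16, 16, 16, 16, 16, 16.
host 1: place 20 vCPU, 28 vCPU left
host 1: place 20 vCPU, 8 vCPU left
host 2: place 20 vCPU, 28 vCPU left
host 2: place 20 vCPU, 8 vCPU left
host 3: place 19 vCPU, 29 vCPU left
host 3: place 19 vCPU, 10 vCPU left
host 4: place 18 vCPU, 30 vCPU left
host 4: place 17 vCPU, 13 vCPU left
host 5: place 17 vCPU, 31 vCPU left
host 5: place 17 vCPU, 14 vCPU left
host 6: place 17 vCPU, 31 vCPU left
host 6: place 16 vCPU, 15 vCPU left
host 7: place 16 vCPU, 32 vCPU left
host 7: place 16 vCPU, 16 vCPU left
host 7: place 16 vCPU, 0 vCPU left
host 8: place 16 vCPU, 32 vCPU left
host 8: place 16 vCPU, 16 vCPU left
8 hosts × 48 vCPU = 384 vCPU; used 300 vCPU; unused 84 vCPU.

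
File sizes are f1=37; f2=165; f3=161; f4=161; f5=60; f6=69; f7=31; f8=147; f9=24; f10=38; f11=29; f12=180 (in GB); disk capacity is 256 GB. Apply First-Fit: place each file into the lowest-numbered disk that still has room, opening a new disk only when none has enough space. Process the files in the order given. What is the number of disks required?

disk 1: place f1 (37 GB), 219 GB left
disk 1: place f2 (165 GB), 54 GB left
disk 2: place f3 (161 GB), 95 GB left
disk 3: place f4 (161 GB), 95 GB left
disk 2: place f5 (60 GB), 35 GB left
disk 3: place f6 (69 GB), 26 GB left
disk 1: place f7 (31 GB), 23 GB left
disk 4: place f8 (147 GB), 109 GB left
disk 2: place f9 (24 GB), 11 GB left
disk 4: place f10 (38 GB), 71 GB left
disk 4: place f11 (29 GB), 42 GB left
disk 5: place f12 (180 GB), 76 GB left
Final disks: [37,165,31] [161,60,24] [161,69] [147,38,29] [180].

5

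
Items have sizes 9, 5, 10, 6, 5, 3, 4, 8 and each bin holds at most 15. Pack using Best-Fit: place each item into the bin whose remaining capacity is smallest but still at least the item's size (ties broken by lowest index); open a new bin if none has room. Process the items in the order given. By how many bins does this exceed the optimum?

Best-Fit: [9,5] [10,5] [6,3,4] [8] → 4 bins.
Total size 50; any packing needs at least ⌈50/15⌉ = 4 bins.
So 4 is already optimal.

0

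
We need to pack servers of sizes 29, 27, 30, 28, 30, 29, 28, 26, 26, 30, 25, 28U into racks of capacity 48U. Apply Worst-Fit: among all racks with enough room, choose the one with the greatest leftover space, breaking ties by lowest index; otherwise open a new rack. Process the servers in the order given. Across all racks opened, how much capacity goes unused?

29U → rack 1 (remaining 19U)
27U → rack 2 (remaining 21U)
30U → rack 3 (remaining 18U)
28U → rack 4 (remaining 20U)
30U → rack 5 (remaining 18U)
29U → rack 6 (remaining 19U)
28U → rack 7 (remaining 20U)
26U → rack 8 (remaining 22U)
26U → rack 9 (remaining 22U)
30U → rack 10 (remaining 18U)
25U → rack 11 (remaining 23U)
28U → rack 12 (remaining 20U)
12 racks × 48U = 576U; used 336U; unused 240U.

240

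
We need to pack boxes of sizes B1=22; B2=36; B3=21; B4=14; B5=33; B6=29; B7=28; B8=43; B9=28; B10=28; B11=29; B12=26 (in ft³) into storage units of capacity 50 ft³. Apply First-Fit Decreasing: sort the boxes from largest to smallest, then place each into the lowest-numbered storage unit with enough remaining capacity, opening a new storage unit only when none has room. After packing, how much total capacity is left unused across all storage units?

Sorted descending: 43, 36, 33, 29, 29, 28, 28, 28, 26, 22, 21, 14.
storage unit 1: place 43 ft³, 7 ft³ left
storage unit 2: place 36 ft³, 14 ft³ left
storage unit 3: place 33 ft³, 17 ft³ left
storage unit 4: place 29 ft³, 21 ft³ left
storage unit 5: place 29 ft³, 21 ft³ left
storage unit 6: place 28 ft³, 22 ft³ left
storage unit 7: place 28 ft³, 22 ft³ left
storage unit 8: place 28 ft³, 22 ft³ left
storage unit 9: place 26 ft³, 24 ft³ left
storage unit 6: place 22 ft³, 0 ft³ left
storage unit 4: place 21 ft³, 0 ft³ left
storage unit 2: place 14 ft³, 0 ft³ left
9 storage units × 50 ft³ = 450 ft³; used 337 ft³; unused 113 ft³.

113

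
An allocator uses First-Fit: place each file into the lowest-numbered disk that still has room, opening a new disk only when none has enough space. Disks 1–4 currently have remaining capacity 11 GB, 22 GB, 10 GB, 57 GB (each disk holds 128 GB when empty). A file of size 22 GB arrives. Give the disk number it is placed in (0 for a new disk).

Disks with room: disk 2 (22 GB), disk 4 (57 GB).
The first with room is disk 2.

2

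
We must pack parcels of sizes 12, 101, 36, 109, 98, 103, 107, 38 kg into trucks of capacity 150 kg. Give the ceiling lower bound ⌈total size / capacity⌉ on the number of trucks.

5 trucks

Total size = 12 + 101 + 36 + 109 + 98 + 103 + 107 + 38 = 604 kg.
⌈604 / 150⌉ = 5.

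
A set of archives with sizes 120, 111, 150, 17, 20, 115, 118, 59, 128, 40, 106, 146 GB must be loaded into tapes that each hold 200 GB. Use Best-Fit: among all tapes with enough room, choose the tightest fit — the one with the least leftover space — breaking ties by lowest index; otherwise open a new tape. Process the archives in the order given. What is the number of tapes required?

8

Put 120 GB in tape 1; 80 GB remain.
Put 111 GB in tape 2; 89 GB remain.
Put 150 GB in tape 3; 50 GB remain.
Put 17 GB in tape 3; 33 GB remain.
Put 20 GB in tape 3; 13 GB remain.
Put 115 GB in tape 4; 85 GB remain.
Put 118 GB in tape 5; 82 GB remain.
Put 59 GB in tape 1; 21 GB remain.
Put 128 GB in tape 6; 72 GB remain.
Put 40 GB in tape 6; 32 GB remain.
Put 106 GB in tape 7; 94 GB remain.
Put 146 GB in tape 8; 54 GB remain.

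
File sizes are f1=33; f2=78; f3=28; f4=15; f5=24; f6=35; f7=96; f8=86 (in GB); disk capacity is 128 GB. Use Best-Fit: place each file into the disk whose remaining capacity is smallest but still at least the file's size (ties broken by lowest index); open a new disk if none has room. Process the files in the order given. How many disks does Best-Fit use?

f1 (33 GB) → disk 1 (remaining 95 GB)
f2 (78 GB) → disk 1 (remaining 17 GB)
f3 (28 GB) → disk 2 (remaining 100 GB)
f4 (15 GB) → disk 1 (remaining 2 GB)
f5 (24 GB) → disk 2 (remaining 76 GB)
f6 (35 GB) → disk 2 (remaining 41 GB)
f7 (96 GB) → disk 3 (remaining 32 GB)
f8 (86 GB) → disk 4 (remaining 42 GB)
Final disks: [33,78,15] [28,24,35] [96] [86].

4 disks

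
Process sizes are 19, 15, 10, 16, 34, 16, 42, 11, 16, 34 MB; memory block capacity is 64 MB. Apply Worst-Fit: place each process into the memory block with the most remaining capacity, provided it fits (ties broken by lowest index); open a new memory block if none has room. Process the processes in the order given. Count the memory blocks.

Put 19 MB in memory block 1; 45 MB remain.
Put 15 MB in memory block 1; 30 MB remain.
Put 10 MB in memory block 1; 20 MB remain.
Put 16 MB in memory block 1; 4 MB remain.
Put 34 MB in memory block 2; 30 MB remain.
Put 16 MB in memory block 2; 14 MB remain.
Put 42 MB in memory block 3; 22 MB remain.
Put 11 MB in memory block 3; 11 MB remain.
Put 16 MB in memory block 4; 48 MB remain.
Put 34 MB in memory block 4; 14 MB remain.
Final memory blocks: [19,15,10,16] [34,16] [42,11] [16,34].

4 memory blocks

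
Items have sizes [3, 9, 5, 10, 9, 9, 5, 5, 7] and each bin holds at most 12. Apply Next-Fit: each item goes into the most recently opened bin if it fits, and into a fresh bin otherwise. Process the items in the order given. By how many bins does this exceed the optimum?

1

Next-Fit: [3,9] [5] [10] [9] [9] [5,5] [7] → 7 bins.
Total size 62; any packing needs at least ⌈62/12⌉ = 6 bins.
An optimal packing achieves that bound: [10] [9,3] [9] [9] [7,5] [5,5] → 6 bins.
Excess: 7 − 6 = 1.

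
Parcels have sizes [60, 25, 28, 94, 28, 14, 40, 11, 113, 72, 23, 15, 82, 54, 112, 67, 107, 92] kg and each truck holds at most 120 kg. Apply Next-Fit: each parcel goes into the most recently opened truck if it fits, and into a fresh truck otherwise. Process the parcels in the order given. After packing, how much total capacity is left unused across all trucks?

283

60 kg → truck 1 (remaining 60 kg)
25 kg → truck 1 (remaining 35 kg)
28 kg → truck 1 (remaining 7 kg)
94 kg → truck 2 (remaining 26 kg)
28 kg → truck 3 (remaining 92 kg)
14 kg → truck 3 (remaining 78 kg)
40 kg → truck 3 (remaining 38 kg)
11 kg → truck 3 (remaining 27 kg)
113 kg → truck 4 (remaining 7 kg)
72 kg → truck 5 (remaining 48 kg)
23 kg → truck 5 (remaining 25 kg)
15 kg → truck 5 (remaining 10 kg)
82 kg → truck 6 (remaining 38 kg)
54 kg → truck 7 (remaining 66 kg)
112 kg → truck 8 (remaining 8 kg)
67 kg → truck 9 (remaining 53 kg)
107 kg → truck 10 (remaining 13 kg)
92 kg → truck 11 (remaining 28 kg)
11 trucks × 120 kg = 1320 kg; used 1037 kg; unused 283 kg.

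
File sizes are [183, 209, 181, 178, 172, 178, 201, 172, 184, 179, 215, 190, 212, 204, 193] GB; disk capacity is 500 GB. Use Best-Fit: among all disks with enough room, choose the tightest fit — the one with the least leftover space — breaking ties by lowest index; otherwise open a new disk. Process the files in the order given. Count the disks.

8 disks

183 GB → disk 1 (remaining 317 GB)
209 GB → disk 1 (remaining 108 GB)
181 GB → disk 2 (remaining 319 GB)
178 GB → disk 2 (remaining 141 GB)
172 GB → disk 3 (remaining 328 GB)
178 GB → disk 3 (remaining 150 GB)
201 GB → disk 4 (remaining 299 GB)
172 GB → disk 4 (remaining 127 GB)
184 GB → disk 5 (remaining 316 GB)
179 GB → disk 5 (remaining 137 GB)
215 GB → disk 6 (remaining 285 GB)
190 GB → disk 6 (remaining 95 GB)
212 GB → disk 7 (remaining 288 GB)
204 GB → disk 7 (remaining 84 GB)
193 GB → disk 8 (remaining 307 GB)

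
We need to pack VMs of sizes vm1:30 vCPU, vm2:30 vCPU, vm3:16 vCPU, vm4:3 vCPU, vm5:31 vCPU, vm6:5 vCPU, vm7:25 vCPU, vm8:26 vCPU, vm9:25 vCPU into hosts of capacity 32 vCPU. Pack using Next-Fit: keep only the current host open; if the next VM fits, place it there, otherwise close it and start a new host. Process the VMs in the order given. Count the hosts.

7 hosts

vm1 (30 vCPU) → host 1 (remaining 2 vCPU)
vm2 (30 vCPU) → host 2 (remaining 2 vCPU)
vm3 (16 vCPU) → host 3 (remaining 16 vCPU)
vm4 (3 vCPU) → host 3 (remaining 13 vCPU)
vm5 (31 vCPU) → host 4 (remaining 1 vCPU)
vm6 (5 vCPU) → host 5 (remaining 27 vCPU)
vm7 (25 vCPU) → host 5 (remaining 2 vCPU)
vm8 (26 vCPU) → host 6 (remaining 6 vCPU)
vm9 (25 vCPU) → host 7 (remaining 7 vCPU)
Final hosts: [30] [30] [16,3] [31] [5,25] [26] [25].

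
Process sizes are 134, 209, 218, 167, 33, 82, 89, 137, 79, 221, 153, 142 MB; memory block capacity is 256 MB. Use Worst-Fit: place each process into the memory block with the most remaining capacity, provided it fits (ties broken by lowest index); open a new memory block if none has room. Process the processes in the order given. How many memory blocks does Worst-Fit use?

8

memory block 1: place 134 MB, 122 MB left
memory block 2: place 209 MB, 47 MB left
memory block 3: place 218 MB, 38 MB left
memory block 4: place 167 MB, 89 MB left
memory block 1: place 33 MB, 89 MB left
memory block 1: place 82 MB, 7 MB left
memory block 4: place 89 MB, 0 MB left
memory block 5: place 137 MB, 119 MB left
memory block 5: place 79 MB, 40 MB left
memory block 6: place 221 MB, 35 MB left
memory block 7: place 153 MB, 103 MB left
memory block 8: place 142 MB, 114 MB left
Final memory blocks: [134,33,82] [209] [218] [167,89] [137,79] [221] [153] [142].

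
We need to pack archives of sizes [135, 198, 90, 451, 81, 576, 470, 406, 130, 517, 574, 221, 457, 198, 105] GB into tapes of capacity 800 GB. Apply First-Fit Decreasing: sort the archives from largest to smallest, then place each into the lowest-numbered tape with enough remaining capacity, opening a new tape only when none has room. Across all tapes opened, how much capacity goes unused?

991

Sorted descending: 576, 574, 517, 470, 457, 451, 406, 221, 198, 198, 135, 130, 105, 90, 81.
576 GB → tape 1 (remaining 224 GB)
574 GB → tape 2 (remaining 226 GB)
517 GB → tape 3 (remaining 283 GB)
470 GB → tape 4 (remaining 330 GB)
457 GB → tape 5 (remaining 343 GB)
451 GB → tape 6 (remaining 349 GB)
406 GB → tape 7 (remaining 394 GB)
221 GB → tape 1 (remaining 3 GB)
198 GB → tape 2 (remaining 28 GB)
198 GB → tape 3 (remaining 85 GB)
135 GB → tape 4 (remaining 195 GB)
130 GB → tape 4 (remaining 65 GB)
105 GB → tape 5 (remaining 238 GB)
90 GB → tape 5 (remaining 148 GB)
81 GB → tape 3 (remaining 4 GB)
7 tapes × 800 GB = 5600 GB; used 4609 GB; unused 991 GB.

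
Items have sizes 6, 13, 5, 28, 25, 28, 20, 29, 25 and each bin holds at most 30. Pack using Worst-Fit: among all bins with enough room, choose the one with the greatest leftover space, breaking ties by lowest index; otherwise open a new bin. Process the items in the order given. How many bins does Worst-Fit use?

Put 6 in bin 1; 24 remain.
Put 13 in bin 1; 11 remain.
Put 5 in bin 1; 6 remain.
Put 28 in bin 2; 2 remain.
Put 25 in bin 3; 5 remain.
Put 28 in bin 4; 2 remain.
Put 20 in bin 5; 10 remain.
Put 29 in bin 6; 1 remain.
Put 25 in bin 7; 5 remain.
Final bins: [6,13,5] [28] [25] [28] [20] [29] [25].

7 bins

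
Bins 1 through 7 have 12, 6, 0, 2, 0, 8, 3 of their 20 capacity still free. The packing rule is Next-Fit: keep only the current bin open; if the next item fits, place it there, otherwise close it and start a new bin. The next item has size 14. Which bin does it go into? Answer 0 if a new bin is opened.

Next-Fit only looks at bin 7, which has 3 free.
14 does not fit, so a new bin is opened.

0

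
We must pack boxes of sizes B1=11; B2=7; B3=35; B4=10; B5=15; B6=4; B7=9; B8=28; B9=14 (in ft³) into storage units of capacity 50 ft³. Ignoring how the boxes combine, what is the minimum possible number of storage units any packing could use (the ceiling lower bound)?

Total size = 11 + 7 + 35 + 10 + 15 + 4 + 9 + 28 + 14 = 133 ft³.
⌈133 / 50⌉ = 3.

3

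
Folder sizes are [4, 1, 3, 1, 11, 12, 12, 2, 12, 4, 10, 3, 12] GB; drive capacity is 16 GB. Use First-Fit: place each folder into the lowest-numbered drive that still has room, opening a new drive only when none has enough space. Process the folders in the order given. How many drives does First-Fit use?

Put 4 GB in drive 1; 12 GB remain.
Put 1 GB in drive 1; 11 GB remain.
Put 3 GB in drive 1; 8 GB remain.
Put 1 GB in drive 1; 7 GB remain.
Put 11 GB in drive 2; 5 GB remain.
Put 12 GB in drive 3; 4 GB remain.
Put 12 GB in drive 4; 4 GB remain.
Put 2 GB in drive 1; 5 GB remain.
Put 12 GB in drive 5; 4 GB remain.
Put 4 GB in drive 1; 1 GB remain.
Put 10 GB in drive 6; 6 GB remain.
Put 3 GB in drive 2; 2 GB remain.
Put 12 GB in drive 7; 4 GB remain.

7 drives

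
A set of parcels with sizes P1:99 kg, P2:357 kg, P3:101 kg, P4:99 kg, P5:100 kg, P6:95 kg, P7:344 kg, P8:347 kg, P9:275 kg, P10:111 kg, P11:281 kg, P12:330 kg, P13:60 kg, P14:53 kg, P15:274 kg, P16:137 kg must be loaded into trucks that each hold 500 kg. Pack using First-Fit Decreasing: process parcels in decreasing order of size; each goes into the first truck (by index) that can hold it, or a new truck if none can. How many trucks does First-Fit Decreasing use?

Sorted descending: 357, 347, 344, 330, 281, 275, 274, 137, 111, 101, 100, 99, 99, 95, 60, 53.
Put 357 kg in truck 1; 143 kg remain.
Put 347 kg in truck 2; 153 kg remain.
Put 344 kg in truck 3; 156 kg remain.
Put 330 kg in truck 4; 170 kg remain.
Put 281 kg in truck 5; 219 kg remain.
Put 275 kg in truck 6; 225 kg remain.
Put 274 kg in truck 7; 226 kg remain.
Put 137 kg in truck 1; 6 kg remain.
Put 111 kg in truck 2; 42 kg remain.
Put 101 kg in truck 3; 55 kg remain.
Put 100 kg in truck 4; 70 kg remain.
Put 99 kg in truck 5; 120 kg remain.
Put 99 kg in truck 5; 21 kg remain.
Put 95 kg in truck 6; 130 kg remain.
Put 60 kg in truck 4; 10 kg remain.
Put 53 kg in truck 3; 2 kg remain.
Final trucks: [357,137] [347,111] [344,101,53] [330,100,60] [281,99,99] [275,95] [274].

7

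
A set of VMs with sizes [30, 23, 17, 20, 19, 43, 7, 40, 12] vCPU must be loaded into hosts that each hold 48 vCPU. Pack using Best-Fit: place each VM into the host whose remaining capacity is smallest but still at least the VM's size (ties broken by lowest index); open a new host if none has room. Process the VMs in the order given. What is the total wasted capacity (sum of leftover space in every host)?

29

30 vCPU → host 1 (remaining 18 vCPU)
23 vCPU → host 2 (remaining 25 vCPU)
17 vCPU → host 1 (remaining 1 vCPU)
20 vCPU → host 2 (remaining 5 vCPU)
19 vCPU → host 3 (remaining 29 vCPU)
43 vCPU → host 4 (remaining 5 vCPU)
7 vCPU → host 3 (remaining 22 vCPU)
40 vCPU → host 5 (remaining 8 vCPU)
12 vCPU → host 3 (remaining 10 vCPU)
5 hosts × 48 vCPU = 240 vCPU; used 211 vCPU; unused 29 vCPU.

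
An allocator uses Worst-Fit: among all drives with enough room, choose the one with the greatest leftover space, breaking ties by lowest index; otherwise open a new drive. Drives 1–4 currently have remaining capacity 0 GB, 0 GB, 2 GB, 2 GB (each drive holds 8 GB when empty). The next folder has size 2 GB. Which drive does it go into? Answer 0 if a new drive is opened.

3

Drives with room: drive 3 (2 GB), drive 4 (2 GB).
Most room is drive 3 with 2 GB free.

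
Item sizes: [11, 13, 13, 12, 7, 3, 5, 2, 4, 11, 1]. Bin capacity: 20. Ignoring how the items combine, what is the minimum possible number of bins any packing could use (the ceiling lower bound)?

5

Total size = 11 + 13 + 13 + 12 + 7 + 3 + 5 + 2 + 4 + 11 + 1 = 82.
⌈82 / 20⌉ = 5.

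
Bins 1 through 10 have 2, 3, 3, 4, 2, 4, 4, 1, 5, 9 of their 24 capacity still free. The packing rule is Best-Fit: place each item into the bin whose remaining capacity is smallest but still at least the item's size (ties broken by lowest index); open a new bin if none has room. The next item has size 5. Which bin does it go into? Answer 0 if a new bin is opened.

Bins with room: bin 9 (5), bin 10 (9).
Tightest fit is bin 9 with 5 free.

9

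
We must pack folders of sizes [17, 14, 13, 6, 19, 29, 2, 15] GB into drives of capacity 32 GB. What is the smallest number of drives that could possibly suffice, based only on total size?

4 drives

Total size = 17 + 14 + 13 + 6 + 19 + 29 + 2 + 15 = 115 GB.
⌈115 / 32⌉ = 4.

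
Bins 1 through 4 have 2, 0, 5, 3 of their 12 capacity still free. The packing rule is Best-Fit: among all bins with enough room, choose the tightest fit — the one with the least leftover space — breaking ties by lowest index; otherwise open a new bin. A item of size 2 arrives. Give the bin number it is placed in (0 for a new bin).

1

Bins with room: bin 1 (2), bin 3 (5), bin 4 (3).
Tightest fit is bin 1 with 2 free.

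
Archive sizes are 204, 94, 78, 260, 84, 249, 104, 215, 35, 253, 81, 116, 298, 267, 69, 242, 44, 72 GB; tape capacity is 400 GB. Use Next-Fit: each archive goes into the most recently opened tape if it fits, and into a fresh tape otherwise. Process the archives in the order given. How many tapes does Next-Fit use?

tape 1: place 204 GB, 196 GB left
tape 1: place 94 GB, 102 GB left
tape 1: place 78 GB, 24 GB left
tape 2: place 260 GB, 140 GB left
tape 2: place 84 GB, 56 GB left
tape 3: place 249 GB, 151 GB left
tape 3: place 104 GB, 47 GB left
tape 4: place 215 GB, 185 GB left
tape 4: place 35 GB, 150 GB left
tape 5: place 253 GB, 147 GB left
tape 5: place 81 GB, 66 GB left
tape 6: place 116 GB, 284 GB left
tape 7: place 298 GB, 102 GB left
tape 8: place 267 GB, 133 GB left
tape 8: place 69 GB, 64 GB left
tape 9: place 242 GB, 158 GB left
tape 9: place 44 GB, 114 GB left
tape 9: place 72 GB, 42 GB left
Final tapes: [204,94,78] [260,84] [249,104] [215,35] [253,81] [116] [298] [267,69] [242,44,72].

9 tapes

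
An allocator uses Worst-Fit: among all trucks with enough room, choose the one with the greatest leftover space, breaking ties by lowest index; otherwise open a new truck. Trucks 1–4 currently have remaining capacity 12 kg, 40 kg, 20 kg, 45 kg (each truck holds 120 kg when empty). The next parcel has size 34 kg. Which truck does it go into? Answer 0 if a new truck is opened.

Trucks with room: truck 2 (40 kg), truck 4 (45 kg).
Most room is truck 4 with 45 kg free.

4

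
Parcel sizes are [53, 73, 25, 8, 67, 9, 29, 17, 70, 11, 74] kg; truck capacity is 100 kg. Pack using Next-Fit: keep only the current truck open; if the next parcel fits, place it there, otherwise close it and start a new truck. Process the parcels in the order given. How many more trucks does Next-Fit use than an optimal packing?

1

Next-Fit: [53] [73,25] [8,67,9] [29,17] [70,11] [74] → 6 trucks.
Total size 436 kg; any packing needs at least ⌈436/100⌉ = 5 trucks.
An optimal packing achieves that bound: [74,25] [73,17,9] [70,29] [67,11,8] [53] → 5 trucks.
Excess: 6 − 5 = 1.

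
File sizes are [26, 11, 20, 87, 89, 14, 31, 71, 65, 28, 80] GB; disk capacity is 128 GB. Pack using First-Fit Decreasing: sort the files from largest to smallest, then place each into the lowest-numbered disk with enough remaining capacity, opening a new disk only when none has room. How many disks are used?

5

Sorted descending: 89, 87, 80, 71, 65, 31, 28, 26, 20, 14, 11.
89 GB → disk 1 (remaining 39 GB)
87 GB → disk 2 (remaining 41 GB)
80 GB → disk 3 (remaining 48 GB)
71 GB → disk 4 (remaining 57 GB)
65 GB → disk 5 (remaining 63 GB)
31 GB → disk 1 (remaining 8 GB)
28 GB → disk 2 (remaining 13 GB)
26 GB → disk 3 (remaining 22 GB)
20 GB → disk 3 (remaining 2 GB)
14 GB → disk 4 (remaining 43 GB)
11 GB → disk 2 (remaining 2 GB)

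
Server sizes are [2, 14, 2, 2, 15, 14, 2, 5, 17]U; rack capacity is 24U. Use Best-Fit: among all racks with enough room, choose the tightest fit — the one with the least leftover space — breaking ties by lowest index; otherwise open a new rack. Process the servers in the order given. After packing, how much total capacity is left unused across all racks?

23

2U → rack 1 (remaining 22U)
14U → rack 1 (remaining 8U)
2U → rack 1 (remaining 6U)
2U → rack 1 (remaining 4U)
15U → rack 2 (remaining 9U)
14U → rack 3 (remaining 10U)
2U → rack 1 (remaining 2U)
5U → rack 2 (remaining 4U)
17U → rack 4 (remaining 7U)
4 racks × 24U = 96U; used 73U; unused 23U.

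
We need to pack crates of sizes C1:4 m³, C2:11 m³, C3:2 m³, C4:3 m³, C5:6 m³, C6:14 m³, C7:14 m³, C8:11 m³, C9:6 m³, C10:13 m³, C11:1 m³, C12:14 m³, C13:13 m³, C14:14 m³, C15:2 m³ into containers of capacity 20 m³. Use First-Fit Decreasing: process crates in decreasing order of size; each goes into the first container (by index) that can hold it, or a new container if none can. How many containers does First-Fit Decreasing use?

Sorted descending: 14, 14, 14, 14, 13, 13, 11, 11, 6, 6, 4, 3, 2, 2, 1.
Put 14 m³ in container 1; 6 m³ remain.
Put 14 m³ in container 2; 6 m³ remain.
Put 14 m³ in container 3; 6 m³ remain.
Put 14 m³ in container 4; 6 m³ remain.
Put 13 m³ in container 5; 7 m³ remain.
Put 13 m³ in container 6; 7 m³ remain.
Put 11 m³ in container 7; 9 m³ remain.
Put 11 m³ in container 8; 9 m³ remain.
Put 6 m³ in container 1; 0 m³ remain.
Put 6 m³ in container 2; 0 m³ remain.
Put 4 m³ in container 3; 2 m³ remain.
Put 3 m³ in container 4; 3 m³ remain.
Put 2 m³ in container 3; 0 m³ remain.
Put 2 m³ in container 4; 1 m³ remain.
Put 1 m³ in container 4; 0 m³ remain.

8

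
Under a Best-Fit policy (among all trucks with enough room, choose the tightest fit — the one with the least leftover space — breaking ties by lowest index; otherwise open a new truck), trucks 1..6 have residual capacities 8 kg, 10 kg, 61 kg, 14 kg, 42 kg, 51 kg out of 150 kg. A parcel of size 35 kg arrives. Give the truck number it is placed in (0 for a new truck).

5

Trucks with room: truck 3 (61 kg), truck 5 (42 kg), truck 6 (51 kg).
Tightest fit is truck 5 with 42 kg free.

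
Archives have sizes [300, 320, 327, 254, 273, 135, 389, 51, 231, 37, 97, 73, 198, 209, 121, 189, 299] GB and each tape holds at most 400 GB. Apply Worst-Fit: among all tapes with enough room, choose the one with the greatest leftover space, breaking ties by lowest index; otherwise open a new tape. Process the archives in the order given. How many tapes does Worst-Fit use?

10

300 GB → tape 1 (remaining 100 GB)
320 GB → tape 2 (remaining 80 GB)
327 GB → tape 3 (remaining 73 GB)
254 GB → tape 4 (remaining 146 GB)
273 GB → tape 5 (remaining 127 GB)
135 GB → tape 4 (remaining 11 GB)
389 GB → tape 6 (remaining 11 GB)
51 GB → tape 5 (remaining 76 GB)
231 GB → tape 7 (remaining 169 GB)
37 GB → tape 7 (remaining 132 GB)
97 GB → tape 7 (remaining 35 GB)
73 GB → tape 1 (remaining 27 GB)
198 GB → tape 8 (remaining 202 GB)
209 GB → tape 9 (remaining 191 GB)
121 GB → tape 8 (remaining 81 GB)
189 GB → tape 9 (remaining 2 GB)
299 GB → tape 10 (remaining 101 GB)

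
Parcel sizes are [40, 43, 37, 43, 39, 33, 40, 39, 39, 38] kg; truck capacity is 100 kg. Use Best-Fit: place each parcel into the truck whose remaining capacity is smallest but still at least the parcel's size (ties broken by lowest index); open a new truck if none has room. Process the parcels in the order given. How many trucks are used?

5 trucks

40 kg → truck 1 (remaining 60 kg)
43 kg → truck 1 (remaining 17 kg)
37 kg → truck 2 (remaining 63 kg)
43 kg → truck 2 (remaining 20 kg)
39 kg → truck 3 (remaining 61 kg)
33 kg → truck 3 (remaining 28 kg)
40 kg → truck 4 (remaining 60 kg)
39 kg → truck 4 (remaining 21 kg)
39 kg → truck 5 (remaining 61 kg)
38 kg → truck 5 (remaining 23 kg)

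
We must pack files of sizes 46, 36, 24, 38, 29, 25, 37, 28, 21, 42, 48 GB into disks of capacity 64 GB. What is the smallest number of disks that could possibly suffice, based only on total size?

6 disks

Total size = 46 + 36 + 24 + 38 + 29 + 25 + 37 + 28 + 21 + 42 + 48 = 374 GB.
⌈374 / 64⌉ = 6.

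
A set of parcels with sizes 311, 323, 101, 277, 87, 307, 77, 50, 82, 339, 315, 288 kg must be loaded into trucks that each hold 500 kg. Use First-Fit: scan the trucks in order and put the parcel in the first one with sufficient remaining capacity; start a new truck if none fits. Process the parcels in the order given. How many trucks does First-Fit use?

311 kg → truck 1 (remaining 189 kg)
323 kg → truck 2 (remaining 177 kg)
101 kg → truck 1 (remaining 88 kg)
277 kg → truck 3 (remaining 223 kg)
87 kg → truck 1 (remaining 1 kg)
307 kg → truck 4 (remaining 193 kg)
77 kg → truck 2 (remaining 100 kg)
50 kg → truck 2 (remaining 50 kg)
82 kg → truck 3 (remaining 141 kg)
339 kg → truck 5 (remaining 161 kg)
315 kg → truck 6 (remaining 185 kg)
288 kg → truck 7 (remaining 212 kg)

7 trucks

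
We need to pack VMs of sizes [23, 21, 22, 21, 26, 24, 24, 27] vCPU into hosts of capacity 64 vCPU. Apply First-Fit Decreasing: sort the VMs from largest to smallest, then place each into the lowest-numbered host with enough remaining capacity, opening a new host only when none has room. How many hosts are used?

4 hosts

Sorted descending: 27, 26, 24, 24, 23, 22, 21, 21.
27 vCPU → host 1 (remaining 37 vCPU)
26 vCPU → host 1 (remaining 11 vCPU)
24 vCPU → host 2 (remaining 40 vCPU)
24 vCPU → host 2 (remaining 16 vCPU)
23 vCPU → host 3 (remaining 41 vCPU)
22 vCPU → host 3 (remaining 19 vCPU)
21 vCPU → host 4 (remaining 43 vCPU)
21 vCPU → host 4 (remaining 22 vCPU)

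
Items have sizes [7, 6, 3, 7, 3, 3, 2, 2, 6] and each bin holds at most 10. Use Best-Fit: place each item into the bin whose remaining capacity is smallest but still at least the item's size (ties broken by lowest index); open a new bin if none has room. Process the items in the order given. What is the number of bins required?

bin 1: place 7, 3 left
bin 2: place 6, 4 left
bin 1: place 3, 0 left
bin 3: place 7, 3 left
bin 3: place 3, 0 left
bin 2: place 3, 1 left
bin 4: place 2, 8 left
bin 4: place 2, 6 left
bin 4: place 6, 0 left
Final bins: [7,3] [6,3] [7,3] [2,2,6].

4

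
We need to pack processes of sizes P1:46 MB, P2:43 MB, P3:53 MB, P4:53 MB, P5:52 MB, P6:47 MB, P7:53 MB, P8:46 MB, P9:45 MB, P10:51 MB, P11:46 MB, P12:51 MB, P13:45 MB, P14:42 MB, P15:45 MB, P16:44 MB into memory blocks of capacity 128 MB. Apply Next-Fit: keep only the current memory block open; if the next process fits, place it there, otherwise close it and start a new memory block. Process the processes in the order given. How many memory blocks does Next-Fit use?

8

memory block 1: place P1 (46 MB), 82 MB left
memory block 1: place P2 (43 MB), 39 MB left
memory block 2: place P3 (53 MB), 75 MB left
memory block 2: place P4 (53 MB), 22 MB left
memory block 3: place P5 (52 MB), 76 MB left
memory block 3: place P6 (47 MB), 29 MB left
memory block 4: place P7 (53 MB), 75 MB left
memory block 4: place P8 (46 MB), 29 MB left
memory block 5: place P9 (45 MB), 83 MB left
memory block 5: place P10 (51 MB), 32 MB left
memory block 6: place P11 (46 MB), 82 MB left
memory block 6: place P12 (51 MB), 31 MB left
memory block 7: place P13 (45 MB), 83 MB left
memory block 7: place P14 (42 MB), 41 MB left
memory block 8: place P15 (45 MB), 83 MB left
memory block 8: place P16 (44 MB), 39 MB left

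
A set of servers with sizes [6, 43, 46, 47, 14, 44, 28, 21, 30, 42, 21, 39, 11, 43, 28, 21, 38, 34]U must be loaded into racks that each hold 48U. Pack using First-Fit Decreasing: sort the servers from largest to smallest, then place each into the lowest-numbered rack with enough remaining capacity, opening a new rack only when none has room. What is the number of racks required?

14

Sorted descending: 47, 46, 44, 43, 43, 42, 39, 38, 34, 30, 28, 28, 21, 21, 21, 14, 11, 6.
Put 47U in rack 1; 1U remain.
Put 46U in rack 2; 2U remain.
Put 44U in rack 3; 4U remain.
Put 43U in rack 4; 5U remain.
Put 43U in rack 5; 5U remain.
Put 42U in rack 6; 6U remain.
Put 39U in rack 7; 9U remain.
Put 38U in rack 8; 10U remain.
Put 34U in rack 9; 14U remain.
Put 30U in rack 10; 18U remain.
Put 28U in rack 11; 20U remain.
Put 28U in rack 12; 20U remain.
Put 21U in rack 13; 27U remain.
Put 21U in rack 13; 6U remain.
Put 21U in rack 14; 27U remain.
Put 14U in rack 9; 0U remain.
Put 11U in rack 10; 7U remain.
Put 6U in rack 6; 0U remain.
Final racks: [47] [46] [44] [43] [43] [42,6] [39] [38] [34,14] [30,11] [28] [28] [21,21] [21].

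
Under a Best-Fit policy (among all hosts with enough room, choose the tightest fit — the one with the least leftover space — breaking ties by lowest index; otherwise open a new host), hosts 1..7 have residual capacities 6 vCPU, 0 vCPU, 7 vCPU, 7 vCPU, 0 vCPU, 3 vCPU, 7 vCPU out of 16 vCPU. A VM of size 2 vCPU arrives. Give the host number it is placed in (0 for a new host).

Hosts with room: host 1 (6 vCPU), host 3 (7 vCPU), host 4 (7 vCPU), host 6 (3 vCPU), host 7 (7 vCPU).
Tightest fit is host 6 with 3 vCPU free.

6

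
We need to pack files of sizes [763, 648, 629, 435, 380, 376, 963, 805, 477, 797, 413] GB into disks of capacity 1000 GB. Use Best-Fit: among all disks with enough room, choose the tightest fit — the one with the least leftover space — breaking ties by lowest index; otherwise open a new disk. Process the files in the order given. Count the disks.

disk 1: place 763 GB, 237 GB left
disk 2: place 648 GB, 352 GB left
disk 3: place 629 GB, 371 GB left
disk 4: place 435 GB, 565 GB left
disk 4: place 380 GB, 185 GB left
disk 5: place 376 GB, 624 GB left
disk 6: place 963 GB, 37 GB left
disk 7: place 805 GB, 195 GB left
disk 5: place 477 GB, 147 GB left
disk 8: place 797 GB, 203 GB left
disk 9: place 413 GB, 587 GB left
Final disks: [763] [648] [629] [435,380] [376,477] [963] [805] [797] [413].

9 disks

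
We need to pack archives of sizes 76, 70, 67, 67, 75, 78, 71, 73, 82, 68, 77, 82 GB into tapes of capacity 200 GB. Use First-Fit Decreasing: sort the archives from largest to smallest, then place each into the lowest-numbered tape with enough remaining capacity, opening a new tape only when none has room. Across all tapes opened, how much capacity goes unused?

Sorted descending: 82, 82, 78, 77, 76, 75, 73, 71, 70, 68, 67, 67.
82 GB → tape 1 (remaining 118 GB)
82 GB → tape 1 (remaining 36 GB)
78 GB → tape 2 (remaining 122 GB)
77 GB → tape 2 (remaining 45 GB)
76 GB → tape 3 (remaining 124 GB)
75 GB → tape 3 (remaining 49 GB)
73 GB → tape 4 (remaining 127 GB)
71 GB → tape 4 (remaining 56 GB)
70 GB → tape 5 (remaining 130 GB)
68 GB → tape 5 (remaining 62 GB)
67 GB → tape 6 (remaining 133 GB)
67 GB → tape 6 (remaining 66 GB)
6 tapes × 200 GB = 1200 GB; used 886 GB; unused 314 GB.

314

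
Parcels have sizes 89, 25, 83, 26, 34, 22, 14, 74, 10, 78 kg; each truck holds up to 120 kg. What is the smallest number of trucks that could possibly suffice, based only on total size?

Total size = 89 + 25 + 83 + 26 + 34 + 22 + 14 + 74 + 10 + 78 = 455 kg.
⌈455 / 120⌉ = 4.

4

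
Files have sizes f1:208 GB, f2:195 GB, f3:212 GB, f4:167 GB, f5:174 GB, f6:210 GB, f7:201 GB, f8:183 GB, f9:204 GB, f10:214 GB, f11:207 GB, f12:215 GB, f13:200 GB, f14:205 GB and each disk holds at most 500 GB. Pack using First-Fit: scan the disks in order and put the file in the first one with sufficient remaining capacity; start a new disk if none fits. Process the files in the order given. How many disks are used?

disk 1: place f1 (208 GB), 292 GB left
disk 1: place f2 (195 GB), 97 GB left
disk 2: place f3 (212 GB), 288 GB left
disk 2: place f4 (167 GB), 121 GB left
disk 3: place f5 (174 GB), 326 GB left
disk 3: place f6 (210 GB), 116 GB left
disk 4: place f7 (201 GB), 299 GB left
disk 4: place f8 (183 GB), 116 GB left
disk 5: place f9 (204 GB), 296 GB left
disk 5: place f10 (214 GB), 82 GB left
disk 6: place f11 (207 GB), 293 GB left
disk 6: place f12 (215 GB), 78 GB left
disk 7: place f13 (200 GB), 300 GB left
disk 7: place f14 (205 GB), 95 GB left

7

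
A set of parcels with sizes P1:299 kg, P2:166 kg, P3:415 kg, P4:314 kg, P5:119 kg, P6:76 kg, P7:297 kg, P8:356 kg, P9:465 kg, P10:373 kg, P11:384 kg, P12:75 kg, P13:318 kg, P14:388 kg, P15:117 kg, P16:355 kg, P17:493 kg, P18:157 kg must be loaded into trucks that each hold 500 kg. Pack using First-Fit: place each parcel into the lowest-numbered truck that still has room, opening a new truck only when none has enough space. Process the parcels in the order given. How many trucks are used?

12 trucks

truck 1: place P1 (299 kg), 201 kg left
truck 1: place P2 (166 kg), 35 kg left
truck 2: place P3 (415 kg), 85 kg left
truck 3: place P4 (314 kg), 186 kg left
truck 3: place P5 (119 kg), 67 kg left
truck 2: place P6 (76 kg), 9 kg left
truck 4: place P7 (297 kg), 203 kg left
truck 5: place P8 (356 kg), 144 kg left
truck 6: place P9 (465 kg), 35 kg left
truck 7: place P10 (373 kg), 127 kg left
truck 8: place P11 (384 kg), 116 kg left
truck 4: place P12 (75 kg), 128 kg left
truck 9: place P13 (318 kg), 182 kg left
truck 10: place P14 (388 kg), 112 kg left
truck 4: place P15 (117 kg), 11 kg left
truck 11: place P16 (355 kg), 145 kg left
truck 12: place P17 (493 kg), 7 kg left
truck 9: place P18 (157 kg), 25 kg left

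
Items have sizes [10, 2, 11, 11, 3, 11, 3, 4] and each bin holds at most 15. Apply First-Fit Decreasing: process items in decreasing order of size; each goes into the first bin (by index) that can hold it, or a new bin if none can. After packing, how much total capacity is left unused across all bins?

5

Sorted descending: 11, 11, 11, 10, 4, 3, 3, 2.
bin 1: place 11, 4 left
bin 2: place 11, 4 left
bin 3: place 11, 4 left
bin 4: place 10, 5 left
bin 1: place 4, 0 left
bin 2: place 3, 1 left
bin 3: place 3, 1 left
bin 4: place 2, 3 left
4 bins × 15 = 60; used 55; unused 5.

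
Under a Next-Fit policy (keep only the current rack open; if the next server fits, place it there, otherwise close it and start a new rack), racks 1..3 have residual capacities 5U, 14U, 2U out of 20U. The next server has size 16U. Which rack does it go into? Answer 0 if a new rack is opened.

0

Next-Fit only looks at rack 3, which has 2U free.
16U does not fit, so a new rack is opened.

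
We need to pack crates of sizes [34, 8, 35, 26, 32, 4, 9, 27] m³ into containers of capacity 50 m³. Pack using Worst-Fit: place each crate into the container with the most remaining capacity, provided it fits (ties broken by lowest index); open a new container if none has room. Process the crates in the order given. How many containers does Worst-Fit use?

5

container 1: place 34 m³, 16 m³ left
container 1: place 8 m³, 8 m³ left
container 2: place 35 m³, 15 m³ left
container 3: place 26 m³, 24 m³ left
container 4: place 32 m³, 18 m³ left
container 3: place 4 m³, 20 m³ left
container 3: place 9 m³, 11 m³ left
container 5: place 27 m³, 23 m³ left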